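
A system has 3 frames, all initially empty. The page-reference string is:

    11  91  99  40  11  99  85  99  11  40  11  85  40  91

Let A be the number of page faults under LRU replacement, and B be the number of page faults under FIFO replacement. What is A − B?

-2

Under LRU: F F F F F . F . . F . F . F → 9 faults.
Under FIFO: F F F F F . F F . F F F . F → 11 faults.
A − B = 9 − 11 = -2.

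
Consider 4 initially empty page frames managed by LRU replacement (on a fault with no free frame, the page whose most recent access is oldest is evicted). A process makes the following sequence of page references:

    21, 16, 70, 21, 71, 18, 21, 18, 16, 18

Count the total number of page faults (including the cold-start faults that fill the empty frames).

21 → miss, frames (21)
16 → miss, frames (21 16)
70 → miss, frames (21 16 70)
21 → hit
71 → miss, frames (16 70 21 71)
18 → miss, evict 16, frames (70 21 71 18)
21 → hit
18 → hit
16 → miss, evict 70, frames (71 21 18 16)
18 → hit
Page faults: 6.

6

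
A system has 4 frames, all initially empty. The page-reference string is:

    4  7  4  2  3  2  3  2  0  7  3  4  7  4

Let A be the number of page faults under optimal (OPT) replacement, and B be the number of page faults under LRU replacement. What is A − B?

-2

Under OPT: F F . F F . . . F . . . . . → 5 faults.
Under LRU: F F . F F . . . F F . F . . → 7 faults.
A − B = 5 − 7 = -2.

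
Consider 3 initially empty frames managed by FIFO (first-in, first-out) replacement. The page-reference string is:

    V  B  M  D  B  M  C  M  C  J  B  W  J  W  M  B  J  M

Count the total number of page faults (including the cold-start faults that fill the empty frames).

10

V: fault, frames {V}
B: fault, frames {V,B}
M: fault, frames {V,B,M}
D: fault, evict V, frames {B,M,D}
B: hit
M: hit
C: fault, evict B, frames {M,D,C}
M: hit
C: hit
J: fault, evict M, frames {D,C,J}
B: fault, evict D, frames {C,J,B}
W: fault, evict C, frames {J,B,W}
J: hit
W: hit
M: fault, evict J, frames {B,W,M}
B: hit
J: fault, evict B, frames {W,M,J}
M: hit
Page faults: 10.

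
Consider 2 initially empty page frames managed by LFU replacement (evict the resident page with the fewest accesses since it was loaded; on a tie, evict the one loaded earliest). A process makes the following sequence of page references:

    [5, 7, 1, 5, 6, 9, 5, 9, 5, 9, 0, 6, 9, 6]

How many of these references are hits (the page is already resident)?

5: fault, frames [5]
7: fault, frames [5, 7]
1: fault, evict 5, frames [7, 1]
5: fault, evict 7, frames [1, 5]
6: fault, evict 1, frames [5, 6]
9: fault, evict 5, frames [6, 9]
5: fault, evict 6, frames [9, 5]
9: hit
5: hit
9: hit
0: fault, evict 5, frames [9, 0]
6: fault, evict 0, frames [9, 6]
9: hit
6: hit
Hits: 5.

5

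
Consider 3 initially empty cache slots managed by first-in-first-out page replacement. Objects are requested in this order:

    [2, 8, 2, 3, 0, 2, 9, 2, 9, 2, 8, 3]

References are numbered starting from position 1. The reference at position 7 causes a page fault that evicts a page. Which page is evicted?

3

pos 1: 2 -> miss, frames {2}
pos 2: 8 -> miss, frames {2,8}
pos 3: 2 -> hit
pos 4: 3 -> miss, frames {2,8,3}
pos 5: 0 -> miss, evict 2, frames {8,3,0}
pos 6: 2 -> miss, evict 8, frames {3,0,2}
pos 7: 9 -> miss, evict 3, frames {0,2,9}
At position 7, page 3 is evicted.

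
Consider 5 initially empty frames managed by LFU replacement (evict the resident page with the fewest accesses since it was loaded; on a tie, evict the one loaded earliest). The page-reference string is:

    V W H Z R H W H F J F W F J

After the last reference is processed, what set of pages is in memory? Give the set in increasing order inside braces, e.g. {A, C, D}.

V -> fault, frames [V]
W -> fault, frames [V, W]
H -> fault, frames [V, W, H]
Z -> fault, frames [V, W, H, Z]
R -> fault, frames [V, W, H, Z, R]
H -> hit
W -> hit
H -> hit
F -> fault, evict V, frames [W, H, Z, R, F]
J -> fault, evict Z, frames [W, H, R, F, J]
F -> hit
W -> hit
F -> hit
J -> hit

{F, H, J, R, W}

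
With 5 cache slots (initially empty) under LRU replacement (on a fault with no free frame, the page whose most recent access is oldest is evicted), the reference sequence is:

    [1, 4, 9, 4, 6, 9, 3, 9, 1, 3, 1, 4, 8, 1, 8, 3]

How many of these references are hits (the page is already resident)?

10

1 -> miss, frames (1)
4 -> miss, frames (1 4)
9 -> miss, frames (1 4 9)
4 -> hit
6 -> miss, frames (1 9 4 6)
9 -> hit
3 -> miss, frames (1 4 6 9 3)
9 -> hit
1 -> hit
3 -> hit
1 -> hit
4 -> hit
8 -> miss, evict 6, frames (9 3 1 4 8)
1 -> hit
8 -> hit
3 -> hit
Hits: 10.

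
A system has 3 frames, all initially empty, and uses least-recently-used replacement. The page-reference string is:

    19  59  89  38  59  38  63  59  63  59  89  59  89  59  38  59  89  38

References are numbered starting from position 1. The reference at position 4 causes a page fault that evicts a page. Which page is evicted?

19

pos 1: 19 -> fault, frames [19]
pos 2: 59 -> fault, frames [19, 59]
pos 3: 89 -> fault, frames [19, 59, 89]
pos 4: 38 -> fault, evict 19, frames [59, 89, 38]
At position 4, page 19 is evicted.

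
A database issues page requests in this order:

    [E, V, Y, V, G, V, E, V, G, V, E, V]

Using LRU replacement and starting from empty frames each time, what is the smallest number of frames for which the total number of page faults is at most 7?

f=1: 12 faults
f=2: 7 faults
f=3: 5 faults
f=4: 4 faults
Smallest f with faults ≤ 7 is 2.

2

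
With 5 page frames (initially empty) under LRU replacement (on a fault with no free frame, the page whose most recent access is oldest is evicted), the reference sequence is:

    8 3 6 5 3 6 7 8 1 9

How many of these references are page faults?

7

8: miss, frames [8]
3: miss, frames [8, 3]
6: miss, frames [8, 3, 6]
5: miss, frames [8, 3, 6, 5]
3: hit
6: hit
7: miss, frames [8, 5, 3, 6, 7]
8: hit
1: miss, evict 5, frames [3, 6, 7, 8, 1]
9: miss, evict 3, frames [6, 7, 8, 1, 9]
Page faults: 7.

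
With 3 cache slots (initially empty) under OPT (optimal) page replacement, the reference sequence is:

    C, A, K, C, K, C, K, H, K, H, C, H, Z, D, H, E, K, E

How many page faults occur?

C → fault, frames [C]
A → fault, frames [C, A]
K → fault, frames [C, A, K]
C → hit
K → hit
C → hit
K → hit
H → fault, evict A, frames [C, K, H]
K → hit
H → hit
C → hit
H → hit
Z → fault, evict C, frames [K, H, Z]
D → fault, evict Z, frames [K, H, D]
H → hit
E → fault, evict D, frames [K, H, E]
K → hit
E → hit
Page faults: 7.

7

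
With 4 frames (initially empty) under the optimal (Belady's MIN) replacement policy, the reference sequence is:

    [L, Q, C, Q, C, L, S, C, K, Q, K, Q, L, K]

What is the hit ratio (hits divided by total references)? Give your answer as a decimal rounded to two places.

0.64

L: fault, frames [L]
Q: fault, frames [L, Q]
C: fault, frames [L, Q, C]
Q: hit
C: hit
L: hit
S: fault, frames [L, Q, C, S]
C: hit
K: fault, evict S, frames [L, Q, C, K]
Q: hit
K: hit
Q: hit
L: hit
K: hit
Hits: 9 of 14 references → 9/14 = 0.6429.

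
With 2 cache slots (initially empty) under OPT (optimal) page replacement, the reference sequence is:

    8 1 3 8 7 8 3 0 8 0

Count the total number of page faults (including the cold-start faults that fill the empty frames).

8: fault, frames [8]
1: fault, frames [8, 1]
3: fault, evict 1, frames [8, 3]
8: hit
7: fault, evict 3, frames [8, 7]
8: hit
3: fault, evict 7, frames [8, 3]
0: fault, evict 3, frames [8, 0]
8: hit
0: hit
Page faults: 6.

6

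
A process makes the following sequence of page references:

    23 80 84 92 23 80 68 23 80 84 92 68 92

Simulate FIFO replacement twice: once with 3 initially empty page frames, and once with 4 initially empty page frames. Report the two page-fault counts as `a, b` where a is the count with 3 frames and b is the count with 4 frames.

9, 10

3 frames: F F F F F F F . . F F . . → 9 faults.
4 frames: F F F F . . F F F F F F . → 10 faults.
10 > 9: adding a frame increased faults — Belady's anomaly.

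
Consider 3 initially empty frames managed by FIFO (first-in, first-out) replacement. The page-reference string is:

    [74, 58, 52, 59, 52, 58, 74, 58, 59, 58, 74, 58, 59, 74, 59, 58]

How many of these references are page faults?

6

74 -> miss, frames (74)
58 -> miss, frames (74 58)
52 -> miss, frames (74 58 52)
59 -> miss, evict 74, frames (58 52 59)
52 -> hit
58 -> hit
74 -> miss, evict 58, frames (52 59 74)
58 -> miss, evict 52, frames (59 74 58)
59 -> hit
58 -> hit
74 -> hit
58 -> hit
59 -> hit
74 -> hit
59 -> hit
58 -> hit
Page faults: 6.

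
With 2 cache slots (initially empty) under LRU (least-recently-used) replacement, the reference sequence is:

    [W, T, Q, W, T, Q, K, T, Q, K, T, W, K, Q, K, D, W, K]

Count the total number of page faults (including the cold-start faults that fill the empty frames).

17

W: fault, frames {W}
T: fault, frames {W,T}
Q: fault, evict W, frames {T,Q}
W: fault, evict T, frames {Q,W}
T: fault, evict Q, frames {W,T}
Q: fault, evict W, frames {T,Q}
K: fault, evict T, frames {Q,K}
T: fault, evict Q, frames {K,T}
Q: fault, evict K, frames {T,Q}
K: fault, evict T, frames {Q,K}
T: fault, evict Q, frames {K,T}
W: fault, evict K, frames {T,W}
K: fault, evict T, frames {W,K}
Q: fault, evict W, frames {K,Q}
K: hit
D: fault, evict Q, frames {K,D}
W: fault, evict K, frames {D,W}
K: fault, evict D, frames {W,K}
Page faults: 17.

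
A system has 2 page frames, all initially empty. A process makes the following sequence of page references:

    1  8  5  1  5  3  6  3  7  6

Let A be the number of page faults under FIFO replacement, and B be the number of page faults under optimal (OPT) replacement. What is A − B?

Under FIFO: F F F F . F F . F . → 7 faults.
Under OPT: F F F . . F F . F . → 6 faults.
A − B = 7 − 6 = 1.

1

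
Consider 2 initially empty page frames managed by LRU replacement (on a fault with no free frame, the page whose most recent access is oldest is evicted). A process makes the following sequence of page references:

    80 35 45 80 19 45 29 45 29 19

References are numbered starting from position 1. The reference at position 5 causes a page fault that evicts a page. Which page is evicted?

pos 1: 80: fault, frames {80}
pos 2: 35: fault, frames {80,35}
pos 3: 45: fault, evict 80, frames {35,45}
pos 4: 80: fault, evict 35, frames {45,80}
pos 5: 19: fault, evict 45, frames {80,19}
At position 5, page 45 is evicted.

45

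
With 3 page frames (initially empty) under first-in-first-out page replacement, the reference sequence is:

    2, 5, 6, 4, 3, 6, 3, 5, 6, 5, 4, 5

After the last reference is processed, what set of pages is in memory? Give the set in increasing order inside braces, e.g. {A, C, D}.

{4, 5, 6}

2 → fault, frames {2}
5 → fault, frames {2,5}
6 → fault, frames {2,5,6}
4 → fault, evict 2, frames {5,6,4}
3 → fault, evict 5, frames {6,4,3}
6 → hit
3 → hit
5 → fault, evict 6, frames {4,3,5}
6 → fault, evict 4, frames {3,5,6}
5 → hit
4 → fault, evict 3, frames {5,6,4}
5 → hit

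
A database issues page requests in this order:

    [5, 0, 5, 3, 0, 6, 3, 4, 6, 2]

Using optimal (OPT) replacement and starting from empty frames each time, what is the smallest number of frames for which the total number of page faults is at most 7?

f=1: 10 faults
f=2: 6 faults
f=3: 6 faults
f=4: 6 faults
f=5: 6 faults
f=6: 6 faults
Smallest f with faults ≤ 7 is 2.

2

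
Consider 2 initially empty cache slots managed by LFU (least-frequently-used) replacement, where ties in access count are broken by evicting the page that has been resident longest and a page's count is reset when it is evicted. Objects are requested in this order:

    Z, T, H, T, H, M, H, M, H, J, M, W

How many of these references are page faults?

Z: miss, frames (Z)
T: miss, frames (Z T)
H: miss, evict Z, frames (T H)
T: hit
H: hit
M: miss, evict T, frames (H M)
H: hit
M: hit
H: hit
J: miss, evict M, frames (H J)
M: miss, evict J, frames (H M)
W: miss, evict M, frames (H W)
Page faults: 7.

7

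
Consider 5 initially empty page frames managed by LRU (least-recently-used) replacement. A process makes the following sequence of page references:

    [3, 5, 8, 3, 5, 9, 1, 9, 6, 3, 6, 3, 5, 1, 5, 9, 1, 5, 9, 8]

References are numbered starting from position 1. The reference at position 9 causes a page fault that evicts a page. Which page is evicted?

8

pos 1: 3 -> fault, frames {3}
pos 2: 5 -> fault, frames {3,5}
pos 3: 8 -> fault, frames {3,5,8}
pos 4: 3 -> hit
pos 5: 5 -> hit
pos 6: 9 -> fault, frames {8,3,5,9}
pos 7: 1 -> fault, frames {8,3,5,9,1}
pos 8: 9 -> hit
pos 9: 6 -> fault, evict 8, frames {3,5,1,9,6}
At position 9, page 8 is evicted.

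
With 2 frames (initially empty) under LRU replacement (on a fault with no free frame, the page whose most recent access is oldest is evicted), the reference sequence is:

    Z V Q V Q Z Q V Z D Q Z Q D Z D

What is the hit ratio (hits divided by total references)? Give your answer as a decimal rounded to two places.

Z → miss, frames {Z}
V → miss, frames {Z,V}
Q → miss, evict Z, frames {V,Q}
V → hit
Q → hit
Z → miss, evict V, frames {Q,Z}
Q → hit
V → miss, evict Z, frames {Q,V}
Z → miss, evict Q, frames {V,Z}
D → miss, evict V, frames {Z,D}
Q → miss, evict Z, frames {D,Q}
Z → miss, evict D, frames {Q,Z}
Q → hit
D → miss, evict Z, frames {Q,D}
Z → miss, evict Q, frames {D,Z}
D → hit
Hits: 5 of 16 references → 5/16 = 0.3125.

0.31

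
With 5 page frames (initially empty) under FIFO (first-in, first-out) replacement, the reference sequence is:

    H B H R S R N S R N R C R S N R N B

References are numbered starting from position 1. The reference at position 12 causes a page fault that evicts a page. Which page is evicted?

pos 1: H: fault, frames {H}
pos 2: B: fault, frames {H,B}
pos 3: H: hit
pos 4: R: fault, frames {H,B,R}
pos 5: S: fault, frames {H,B,R,S}
pos 6: R: hit
pos 7: N: fault, frames {H,B,R,S,N}
pos 8: S: hit
pos 9: R: hit
pos 10: N: hit
pos 11: R: hit
pos 12: C: fault, evict H, frames {B,R,S,N,C}
At position 12, page H is evicted.

H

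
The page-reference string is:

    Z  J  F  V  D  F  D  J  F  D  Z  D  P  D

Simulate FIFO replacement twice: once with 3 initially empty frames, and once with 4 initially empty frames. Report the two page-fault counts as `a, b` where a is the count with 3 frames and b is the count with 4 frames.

3 frames: F F F F F . . F F . F F F . → 10 faults.
4 frames: F F F F F . . . . . F . F . → 7 faults.
7 < 10: adding a frame reduced faults, as is typical.

10, 7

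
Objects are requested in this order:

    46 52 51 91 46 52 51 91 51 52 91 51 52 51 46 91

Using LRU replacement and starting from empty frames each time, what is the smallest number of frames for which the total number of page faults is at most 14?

2

f=1: 16 faults
f=2: 14 faults
f=3: 10 faults
f=4: 4 faults
Smallest f with faults ≤ 14 is 2.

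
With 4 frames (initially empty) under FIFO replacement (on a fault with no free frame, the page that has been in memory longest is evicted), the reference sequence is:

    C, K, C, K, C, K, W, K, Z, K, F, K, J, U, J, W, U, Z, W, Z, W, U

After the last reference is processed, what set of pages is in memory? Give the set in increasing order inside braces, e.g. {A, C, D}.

C → miss, frames [C]
K → miss, frames [C, K]
C → hit
K → hit
C → hit
K → hit
W → miss, frames [C, K, W]
K → hit
Z → miss, frames [C, K, W, Z]
K → hit
F → miss, evict C, frames [K, W, Z, F]
K → hit
J → miss, evict K, frames [W, Z, F, J]
U → miss, evict W, frames [Z, F, J, U]
J → hit
W → miss, evict Z, frames [F, J, U, W]
U → hit
Z → miss, evict F, frames [J, U, W, Z]
W → hit
Z → hit
W → hit
U → hit

{J, U, W, Z}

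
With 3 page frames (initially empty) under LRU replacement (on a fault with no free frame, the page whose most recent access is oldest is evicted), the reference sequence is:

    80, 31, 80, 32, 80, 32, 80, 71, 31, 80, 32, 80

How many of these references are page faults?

80 → fault, frames {80}
31 → fault, frames {80,31}
80 → hit
32 → fault, frames {31,80,32}
80 → hit
32 → hit
80 → hit
71 → fault, evict 31, frames {32,80,71}
31 → fault, evict 32, frames {80,71,31}
80 → hit
32 → fault, evict 71, frames {31,80,32}
80 → hit
Page faults: 6.

6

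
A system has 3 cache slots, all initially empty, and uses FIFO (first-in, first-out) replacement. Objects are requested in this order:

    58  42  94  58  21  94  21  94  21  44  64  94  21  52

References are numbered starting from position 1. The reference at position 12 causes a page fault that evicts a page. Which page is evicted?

21

pos 1: 58: miss, frames [58]
pos 2: 42: miss, frames [58, 42]
pos 3: 94: miss, frames [58, 42, 94]
pos 4: 58: hit
pos 5: 21: miss, evict 58, frames [42, 94, 21]
pos 6: 94: hit
pos 7: 21: hit
pos 8: 94: hit
pos 9: 21: hit
pos 10: 44: miss, evict 42, frames [94, 21, 44]
pos 11: 64: miss, evict 94, frames [21, 44, 64]
pos 12: 94: miss, evict 21, frames [44, 64, 94]
At position 12, page 21 is evicted.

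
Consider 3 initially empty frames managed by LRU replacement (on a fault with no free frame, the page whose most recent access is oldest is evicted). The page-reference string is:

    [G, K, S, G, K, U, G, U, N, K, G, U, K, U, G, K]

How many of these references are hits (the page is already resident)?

G: miss, frames (G)
K: miss, frames (G K)
S: miss, frames (G K S)
G: hit
K: hit
U: miss, evict S, frames (G K U)
G: hit
U: hit
N: miss, evict K, frames (G U N)
K: miss, evict G, frames (U N K)
G: miss, evict U, frames (N K G)
U: miss, evict N, frames (K G U)
K: hit
U: hit
G: hit
K: hit
Hits: 8.

8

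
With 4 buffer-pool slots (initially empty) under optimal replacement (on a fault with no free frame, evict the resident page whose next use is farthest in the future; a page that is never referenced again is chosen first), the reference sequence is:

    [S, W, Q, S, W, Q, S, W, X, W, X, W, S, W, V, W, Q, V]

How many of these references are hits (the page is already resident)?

S: miss, frames {S}
W: miss, frames {S,W}
Q: miss, frames {S,W,Q}
S: hit
W: hit
Q: hit
S: hit
W: hit
X: miss, frames {S,W,Q,X}
W: hit
X: hit
W: hit
S: hit
W: hit
V: miss, evict X, frames {S,W,Q,V}
W: hit
Q: hit
V: hit
Hits: 13.

13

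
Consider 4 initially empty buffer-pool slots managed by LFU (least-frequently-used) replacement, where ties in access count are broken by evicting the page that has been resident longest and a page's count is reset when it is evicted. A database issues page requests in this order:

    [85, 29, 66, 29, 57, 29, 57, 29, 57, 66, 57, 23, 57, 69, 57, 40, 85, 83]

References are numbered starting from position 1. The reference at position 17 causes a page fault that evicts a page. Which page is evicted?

40

pos 1: 85 -> miss, frames {85}
pos 2: 29 -> miss, frames {85,29}
pos 3: 66 -> miss, frames {85,29,66}
pos 4: 29 -> hit
pos 5: 57 -> miss, frames {85,29,66,57}
pos 6: 29 -> hit
pos 7: 57 -> hit
pos 8: 29 -> hit
pos 9: 57 -> hit
pos 10: 66 -> hit
pos 11: 57 -> hit
pos 12: 23 -> miss, evict 85, frames {29,66,57,23}
pos 13: 57 -> hit
pos 14: 69 -> miss, evict 23, frames {29,66,57,69}
pos 15: 57 -> hit
pos 16: 40 -> miss, evict 69, frames {29,66,57,40}
pos 17: 85 -> miss, evict 40, frames {29,66,57,85}
At position 17, page 40 is evicted.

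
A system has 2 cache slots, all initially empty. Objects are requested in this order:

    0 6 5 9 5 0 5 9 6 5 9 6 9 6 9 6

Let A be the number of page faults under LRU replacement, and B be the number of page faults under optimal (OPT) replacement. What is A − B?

Under LRU: F F F F . F . F F F F F . . . . → 10 faults.
Under OPT: F F F F . F . F F . F . . . . . → 8 faults.
A − B = 10 − 8 = 2.

2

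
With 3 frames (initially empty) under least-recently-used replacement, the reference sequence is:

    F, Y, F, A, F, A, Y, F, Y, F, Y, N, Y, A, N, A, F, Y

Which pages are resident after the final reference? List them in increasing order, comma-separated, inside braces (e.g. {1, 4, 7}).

F: fault, frames {F}
Y: fault, frames {F,Y}
F: hit
A: fault, frames {Y,F,A}
F: hit
A: hit
Y: hit
F: hit
Y: hit
F: hit
Y: hit
N: fault, evict A, frames {F,Y,N}
Y: hit
A: fault, evict F, frames {N,Y,A}
N: hit
A: hit
F: fault, evict Y, frames {N,A,F}
Y: fault, evict N, frames {A,F,Y}

{A, F, Y}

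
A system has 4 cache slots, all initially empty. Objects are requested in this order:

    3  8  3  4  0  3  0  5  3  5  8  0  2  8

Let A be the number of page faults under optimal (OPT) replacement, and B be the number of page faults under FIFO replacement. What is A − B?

Under OPT: F F . F F . . F . . . . F . → 6 faults.
Under FIFO: F F . F F . . F F . F . F . → 8 faults.
A − B = 6 − 8 = -2.

-2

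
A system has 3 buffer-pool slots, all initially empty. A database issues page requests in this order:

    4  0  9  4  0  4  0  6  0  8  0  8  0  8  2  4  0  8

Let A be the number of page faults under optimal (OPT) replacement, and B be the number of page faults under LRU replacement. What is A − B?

Under OPT: F F F . . . . F . F . . . . F . . F → 7 faults.
Under LRU: F F F . . . . F . F . . . . F F F F → 9 faults.
A − B = 7 − 9 = -2.

-2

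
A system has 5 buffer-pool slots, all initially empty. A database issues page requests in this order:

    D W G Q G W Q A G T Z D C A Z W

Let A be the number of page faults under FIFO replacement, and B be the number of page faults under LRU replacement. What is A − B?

-1

Under FIFO: F F F F . . . F . F F F F . . F → 10 faults.
Under LRU: F F F F . . . F . F F F F F . F → 11 faults.
A − B = 10 − 11 = -1.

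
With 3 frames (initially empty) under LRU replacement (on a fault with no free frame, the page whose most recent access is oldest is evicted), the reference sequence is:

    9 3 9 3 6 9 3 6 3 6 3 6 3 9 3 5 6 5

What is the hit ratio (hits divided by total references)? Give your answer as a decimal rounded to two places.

9: miss, frames (9)
3: miss, frames (9 3)
9: hit
3: hit
6: miss, frames (9 3 6)
9: hit
3: hit
6: hit
3: hit
6: hit
3: hit
6: hit
3: hit
9: hit
3: hit
5: miss, evict 6, frames (9 3 5)
6: miss, evict 9, frames (3 5 6)
5: hit
Hits: 13 of 18 references → 13/18 = 0.7222.

0.72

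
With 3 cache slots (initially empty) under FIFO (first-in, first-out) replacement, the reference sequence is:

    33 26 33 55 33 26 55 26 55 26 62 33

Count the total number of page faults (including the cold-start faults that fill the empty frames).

5

33 -> miss, frames [33]
26 -> miss, frames [33, 26]
33 -> hit
55 -> miss, frames [33, 26, 55]
33 -> hit
26 -> hit
55 -> hit
26 -> hit
55 -> hit
26 -> hit
62 -> miss, evict 33, frames [26, 55, 62]
33 -> miss, evict 26, frames [55, 62, 33]
Page faults: 5.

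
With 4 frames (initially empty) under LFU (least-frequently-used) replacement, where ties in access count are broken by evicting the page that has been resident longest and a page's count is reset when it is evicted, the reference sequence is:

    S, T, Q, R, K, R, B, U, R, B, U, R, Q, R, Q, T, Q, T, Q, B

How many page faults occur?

S → fault, frames [S]
T → fault, frames [S, T]
Q → fault, frames [S, T, Q]
R → fault, frames [S, T, Q, R]
K → fault, evict S, frames [T, Q, R, K]
R → hit
B → fault, evict T, frames [Q, R, K, B]
U → fault, evict Q, frames [R, K, B, U]
R → hit
B → hit
U → hit
R → hit
Q → fault, evict K, frames [R, B, U, Q]
R → hit
Q → hit
T → fault, evict B, frames [R, U, Q, T]
Q → hit
T → hit
Q → hit
B → fault, evict U, frames [R, Q, T, B]
Page faults: 10.

10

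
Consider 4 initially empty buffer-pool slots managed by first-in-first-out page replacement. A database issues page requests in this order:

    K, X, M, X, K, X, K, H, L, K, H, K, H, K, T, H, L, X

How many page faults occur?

8

K → miss, frames [K]
X → miss, frames [K, X]
M → miss, frames [K, X, M]
X → hit
K → hit
X → hit
K → hit
H → miss, frames [K, X, M, H]
L → miss, evict K, frames [X, M, H, L]
K → miss, evict X, frames [M, H, L, K]
H → hit
K → hit
H → hit
K → hit
T → miss, evict M, frames [H, L, K, T]
H → hit
L → hit
X → miss, evict H, frames [L, K, T, X]
Page faults: 8.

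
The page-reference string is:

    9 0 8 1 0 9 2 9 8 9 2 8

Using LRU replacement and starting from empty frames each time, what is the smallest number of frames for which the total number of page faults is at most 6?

f=1: 12 faults
f=2: 10 faults
f=3: 7 faults
f=4: 6 faults
f=5: 5 faults
Smallest f with faults ≤ 6 is 4.

4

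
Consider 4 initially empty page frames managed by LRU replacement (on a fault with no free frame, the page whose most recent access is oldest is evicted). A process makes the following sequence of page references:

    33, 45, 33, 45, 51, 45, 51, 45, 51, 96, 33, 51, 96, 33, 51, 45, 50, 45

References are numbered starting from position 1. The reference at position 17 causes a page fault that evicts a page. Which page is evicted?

pos 1: 33 -> fault, frames [33]
pos 2: 45 -> fault, frames [33, 45]
pos 3: 33 -> hit
pos 4: 45 -> hit
pos 5: 51 -> fault, frames [33, 45, 51]
pos 6: 45 -> hit
pos 7: 51 -> hit
pos 8: 45 -> hit
pos 9: 51 -> hit
pos 10: 96 -> fault, frames [33, 45, 51, 96]
pos 11: 33 -> hit
pos 12: 51 -> hit
pos 13: 96 -> hit
pos 14: 33 -> hit
pos 15: 51 -> hit
pos 16: 45 -> hit
pos 17: 50 -> fault, evict 96, frames [33, 51, 45, 50]
At position 17, page 96 is evicted.

96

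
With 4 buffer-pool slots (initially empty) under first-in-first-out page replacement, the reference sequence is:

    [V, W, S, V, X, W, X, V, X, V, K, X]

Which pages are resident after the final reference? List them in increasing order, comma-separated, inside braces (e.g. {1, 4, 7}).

V → fault, frames (V)
W → fault, frames (V W)
S → fault, frames (V W S)
V → hit
X → fault, frames (V W S X)
W → hit
X → hit
V → hit
X → hit
V → hit
K → fault, evict V, frames (W S X K)
X → hit

{K, S, W, X}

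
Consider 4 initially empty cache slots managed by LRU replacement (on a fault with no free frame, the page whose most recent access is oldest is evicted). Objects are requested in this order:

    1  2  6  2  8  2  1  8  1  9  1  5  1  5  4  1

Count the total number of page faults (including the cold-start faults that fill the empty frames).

1: miss, frames (1)
2: miss, frames (1 2)
6: miss, frames (1 2 6)
2: hit
8: miss, frames (1 6 2 8)
2: hit
1: hit
8: hit
1: hit
9: miss, evict 6, frames (2 8 1 9)
1: hit
5: miss, evict 2, frames (8 9 1 5)
1: hit
5: hit
4: miss, evict 8, frames (9 1 5 4)
1: hit
Page faults: 7.

7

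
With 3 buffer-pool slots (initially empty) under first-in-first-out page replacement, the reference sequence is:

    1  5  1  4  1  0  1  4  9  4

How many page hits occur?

3

1: fault, frames [1]
5: fault, frames [1, 5]
1: hit
4: fault, frames [1, 5, 4]
1: hit
0: fault, evict 1, frames [5, 4, 0]
1: fault, evict 5, frames [4, 0, 1]
4: hit
9: fault, evict 4, frames [0, 1, 9]
4: fault, evict 0, frames [1, 9, 4]
Hits: 3.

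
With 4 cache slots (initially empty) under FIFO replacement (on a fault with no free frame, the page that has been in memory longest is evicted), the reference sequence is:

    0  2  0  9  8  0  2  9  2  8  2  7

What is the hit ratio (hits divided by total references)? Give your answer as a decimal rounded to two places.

0: fault, frames (0)
2: fault, frames (0 2)
0: hit
9: fault, frames (0 2 9)
8: fault, frames (0 2 9 8)
0: hit
2: hit
9: hit
2: hit
8: hit
2: hit
7: fault, evict 0, frames (2 9 8 7)
Hits: 7 of 12 references → 7/12 = 0.5833.

0.58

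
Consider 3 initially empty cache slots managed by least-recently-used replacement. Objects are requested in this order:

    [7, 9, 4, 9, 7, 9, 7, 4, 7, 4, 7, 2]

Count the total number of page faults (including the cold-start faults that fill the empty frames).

4

7 -> miss, frames (7)
9 -> miss, frames (7 9)
4 -> miss, frames (7 9 4)
9 -> hit
7 -> hit
9 -> hit
7 -> hit
4 -> hit
7 -> hit
4 -> hit
7 -> hit
2 -> miss, evict 9, frames (4 7 2)
Page faults: 4.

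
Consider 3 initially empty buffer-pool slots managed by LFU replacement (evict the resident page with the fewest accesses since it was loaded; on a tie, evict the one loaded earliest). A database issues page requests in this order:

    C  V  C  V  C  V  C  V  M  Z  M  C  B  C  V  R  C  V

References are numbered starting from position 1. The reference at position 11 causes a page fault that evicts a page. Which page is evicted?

Z

pos 1: C → miss, frames [C]
pos 2: V → miss, frames [C, V]
pos 3: C → hit
pos 4: V → hit
pos 5: C → hit
pos 6: V → hit
pos 7: C → hit
pos 8: V → hit
pos 9: M → miss, frames [C, V, M]
pos 10: Z → miss, evict M, frames [C, V, Z]
pos 11: M → miss, evict Z, frames [C, V, M]
At position 11, page Z is evicted.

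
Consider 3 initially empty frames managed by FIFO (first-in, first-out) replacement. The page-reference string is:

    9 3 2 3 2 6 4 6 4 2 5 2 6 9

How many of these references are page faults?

9

9: fault, frames (9)
3: fault, frames (9 3)
2: fault, frames (9 3 2)
3: hit
2: hit
6: fault, evict 9, frames (3 2 6)
4: fault, evict 3, frames (2 6 4)
6: hit
4: hit
2: hit
5: fault, evict 2, frames (6 4 5)
2: fault, evict 6, frames (4 5 2)
6: fault, evict 4, frames (5 2 6)
9: fault, evict 5, frames (2 6 9)
Page faults: 9.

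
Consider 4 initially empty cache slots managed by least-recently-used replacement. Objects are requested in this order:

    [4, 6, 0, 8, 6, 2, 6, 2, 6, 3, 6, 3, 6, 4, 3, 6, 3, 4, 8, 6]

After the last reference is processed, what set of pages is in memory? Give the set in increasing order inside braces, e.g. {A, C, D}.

{3, 4, 6, 8}

4 -> miss, frames [4]
6 -> miss, frames [4, 6]
0 -> miss, frames [4, 6, 0]
8 -> miss, frames [4, 6, 0, 8]
6 -> hit
2 -> miss, evict 4, frames [0, 8, 6, 2]
6 -> hit
2 -> hit
6 -> hit
3 -> miss, evict 0, frames [8, 2, 6, 3]
6 -> hit
3 -> hit
6 -> hit
4 -> miss, evict 8, frames [2, 3, 6, 4]
3 -> hit
6 -> hit
3 -> hit
4 -> hit
8 -> miss, evict 2, frames [6, 3, 4, 8]
6 -> hit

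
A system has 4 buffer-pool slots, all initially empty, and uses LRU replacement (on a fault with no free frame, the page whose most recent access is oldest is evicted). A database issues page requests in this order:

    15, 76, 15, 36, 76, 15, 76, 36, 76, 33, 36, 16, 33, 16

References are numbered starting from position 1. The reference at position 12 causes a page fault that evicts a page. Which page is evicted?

pos 1: 15: fault, frames [15]
pos 2: 76: fault, frames [15, 76]
pos 3: 15: hit
pos 4: 36: fault, frames [76, 15, 36]
pos 5: 76: hit
pos 6: 15: hit
pos 7: 76: hit
pos 8: 36: hit
pos 9: 76: hit
pos 10: 33: fault, frames [15, 36, 76, 33]
pos 11: 36: hit
pos 12: 16: fault, evict 15, frames [76, 33, 36, 16]
At position 12, page 15 is evicted.

15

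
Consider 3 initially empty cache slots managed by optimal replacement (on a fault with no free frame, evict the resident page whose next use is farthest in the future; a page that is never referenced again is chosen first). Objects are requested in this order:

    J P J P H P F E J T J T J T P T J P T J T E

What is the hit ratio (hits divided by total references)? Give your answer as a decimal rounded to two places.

J -> fault, frames {J}
P -> fault, frames {J,P}
J -> hit
P -> hit
H -> fault, frames {J,P,H}
P -> hit
F -> fault, evict H, frames {J,P,F}
E -> fault, evict F, frames {J,P,E}
J -> hit
T -> fault, evict E, frames {J,P,T}
J -> hit
T -> hit
J -> hit
T -> hit
P -> hit
T -> hit
J -> hit
P -> hit
T -> hit
J -> hit
T -> hit
E -> fault, evict T, frames {J,P,E}
Hits: 15 of 22 references → 15/22 = 0.6818.

0.68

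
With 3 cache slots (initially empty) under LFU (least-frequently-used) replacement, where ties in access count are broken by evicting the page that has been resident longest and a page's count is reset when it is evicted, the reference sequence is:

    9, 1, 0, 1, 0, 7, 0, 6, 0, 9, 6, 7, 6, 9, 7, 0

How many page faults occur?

11

9: fault, frames [9]
1: fault, frames [9, 1]
0: fault, frames [9, 1, 0]
1: hit
0: hit
7: fault, evict 9, frames [1, 0, 7]
0: hit
6: fault, evict 7, frames [1, 0, 6]
0: hit
9: fault, evict 6, frames [1, 0, 9]
6: fault, evict 9, frames [1, 0, 6]
7: fault, evict 6, frames [1, 0, 7]
6: fault, evict 7, frames [1, 0, 6]
9: fault, evict 6, frames [1, 0, 9]
7: fault, evict 9, frames [1, 0, 7]
0: hit
Page faults: 11.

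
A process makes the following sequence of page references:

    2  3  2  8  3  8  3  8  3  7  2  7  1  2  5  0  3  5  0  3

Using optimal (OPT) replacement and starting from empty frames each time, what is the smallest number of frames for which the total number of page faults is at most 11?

2

f=1: 20 faults
f=2: 10 faults
f=3: 7 faults
f=4: 7 faults
f=5: 7 faults
f=6: 7 faults
f=7: 7 faults
Smallest f with faults ≤ 11 is 2.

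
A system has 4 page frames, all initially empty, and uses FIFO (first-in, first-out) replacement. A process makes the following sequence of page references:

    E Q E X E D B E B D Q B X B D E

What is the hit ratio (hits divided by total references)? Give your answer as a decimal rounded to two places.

E → miss, frames (E)
Q → miss, frames (E Q)
E → hit
X → miss, frames (E Q X)
E → hit
D → miss, frames (E Q X D)
B → miss, evict E, frames (Q X D B)
E → miss, evict Q, frames (X D B E)
B → hit
D → hit
Q → miss, evict X, frames (D B E Q)
B → hit
X → miss, evict D, frames (B E Q X)
B → hit
D → miss, evict B, frames (E Q X D)
E → hit
Hits: 7 of 16 references → 7/16 = 0.4375.

0.44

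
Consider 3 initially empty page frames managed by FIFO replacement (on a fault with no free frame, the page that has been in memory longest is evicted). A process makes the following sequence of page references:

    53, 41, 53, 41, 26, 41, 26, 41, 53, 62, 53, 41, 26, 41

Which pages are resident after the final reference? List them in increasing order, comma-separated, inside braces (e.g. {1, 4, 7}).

53 → fault, frames [53]
41 → fault, frames [53, 41]
53 → hit
41 → hit
26 → fault, frames [53, 41, 26]
41 → hit
26 → hit
41 → hit
53 → hit
62 → fault, evict 53, frames [41, 26, 62]
53 → fault, evict 41, frames [26, 62, 53]
41 → fault, evict 26, frames [62, 53, 41]
26 → fault, evict 62, frames [53, 41, 26]
41 → hit

{26, 41, 53}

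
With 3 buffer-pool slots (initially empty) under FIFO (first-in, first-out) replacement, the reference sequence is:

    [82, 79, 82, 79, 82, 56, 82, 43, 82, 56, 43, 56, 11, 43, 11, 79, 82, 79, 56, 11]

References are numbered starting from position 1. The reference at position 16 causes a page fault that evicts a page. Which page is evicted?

43

pos 1: 82: miss, frames (82)
pos 2: 79: miss, frames (82 79)
pos 3: 82: hit
pos 4: 79: hit
pos 5: 82: hit
pos 6: 56: miss, frames (82 79 56)
pos 7: 82: hit
pos 8: 43: miss, evict 82, frames (79 56 43)
pos 9: 82: miss, evict 79, frames (56 43 82)
pos 10: 56: hit
pos 11: 43: hit
pos 12: 56: hit
pos 13: 11: miss, evict 56, frames (43 82 11)
pos 14: 43: hit
pos 15: 11: hit
pos 16: 79: miss, evict 43, frames (82 11 79)
At position 16, page 43 is evicted.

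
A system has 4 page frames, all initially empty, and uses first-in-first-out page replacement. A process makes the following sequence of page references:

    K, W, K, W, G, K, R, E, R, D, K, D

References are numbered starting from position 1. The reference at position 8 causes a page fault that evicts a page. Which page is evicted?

K

pos 1: K -> miss, frames [K]
pos 2: W -> miss, frames [K, W]
pos 3: K -> hit
pos 4: W -> hit
pos 5: G -> miss, frames [K, W, G]
pos 6: K -> hit
pos 7: R -> miss, frames [K, W, G, R]
pos 8: E -> miss, evict K, frames [W, G, R, E]
At position 8, page K is evicted.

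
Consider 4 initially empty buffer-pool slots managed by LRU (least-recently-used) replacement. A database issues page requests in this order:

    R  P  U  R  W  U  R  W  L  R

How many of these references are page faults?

R → miss, frames [R]
P → miss, frames [R, P]
U → miss, frames [R, P, U]
R → hit
W → miss, frames [P, U, R, W]
U → hit
R → hit
W → hit
L → miss, evict P, frames [U, R, W, L]
R → hit
Page faults: 5.

5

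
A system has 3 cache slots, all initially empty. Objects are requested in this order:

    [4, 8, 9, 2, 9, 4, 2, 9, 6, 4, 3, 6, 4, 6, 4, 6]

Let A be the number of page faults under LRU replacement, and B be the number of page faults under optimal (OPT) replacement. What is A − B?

Under LRU: F F F F . F . . F F F . . . . . → 8 faults.
Under OPT: F F F F . . . . F . F . . . . . → 6 faults.
A − B = 8 − 6 = 2.

2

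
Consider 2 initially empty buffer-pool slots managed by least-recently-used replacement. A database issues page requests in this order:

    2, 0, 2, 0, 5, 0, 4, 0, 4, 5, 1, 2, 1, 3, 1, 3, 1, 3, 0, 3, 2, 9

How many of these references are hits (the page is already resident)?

11

2 -> fault, frames [2]
0 -> fault, frames [2, 0]
2 -> hit
0 -> hit
5 -> fault, evict 2, frames [0, 5]
0 -> hit
4 -> fault, evict 5, frames [0, 4]
0 -> hit
4 -> hit
5 -> fault, evict 0, frames [4, 5]
1 -> fault, evict 4, frames [5, 1]
2 -> fault, evict 5, frames [1, 2]
1 -> hit
3 -> fault, evict 2, frames [1, 3]
1 -> hit
3 -> hit
1 -> hit
3 -> hit
0 -> fault, evict 1, frames [3, 0]
3 -> hit
2 -> fault, evict 0, frames [3, 2]
9 -> fault, evict 3, frames [2, 9]
Hits: 11.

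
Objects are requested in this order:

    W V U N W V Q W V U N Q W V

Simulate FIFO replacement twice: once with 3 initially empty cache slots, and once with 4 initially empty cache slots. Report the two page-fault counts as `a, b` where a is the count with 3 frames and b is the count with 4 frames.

11, 12

3 frames: F F F F F F F . . F F . F F → 11 faults.
4 frames: F F F F . . F F F F F F F F → 12 faults.
12 > 11: adding a frame increased faults — Belady's anomaly.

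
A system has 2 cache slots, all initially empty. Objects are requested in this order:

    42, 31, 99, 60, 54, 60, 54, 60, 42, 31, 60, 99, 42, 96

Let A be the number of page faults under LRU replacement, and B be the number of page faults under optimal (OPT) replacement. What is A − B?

1

Under LRU: F F F F F . . . F F F F F F → 11 faults.
Under OPT: F F F F F . . . F F . F F F → 10 faults.
A − B = 11 − 10 = 1.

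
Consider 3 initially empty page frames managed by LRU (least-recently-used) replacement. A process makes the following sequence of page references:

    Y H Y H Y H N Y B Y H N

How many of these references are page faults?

6

Y -> fault, frames (Y)
H -> fault, frames (Y H)
Y -> hit
H -> hit
Y -> hit
H -> hit
N -> fault, frames (Y H N)
Y -> hit
B -> fault, evict H, frames (N Y B)
Y -> hit
H -> fault, evict N, frames (B Y H)
N -> fault, evict B, frames (Y H N)
Page faults: 6.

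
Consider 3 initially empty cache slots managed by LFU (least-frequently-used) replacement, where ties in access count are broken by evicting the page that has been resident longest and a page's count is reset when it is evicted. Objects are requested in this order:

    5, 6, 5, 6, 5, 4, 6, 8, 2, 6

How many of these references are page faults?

5 -> fault, frames [5]
6 -> fault, frames [5, 6]
5 -> hit
6 -> hit
5 -> hit
4 -> fault, frames [5, 6, 4]
6 -> hit
8 -> fault, evict 4, frames [5, 6, 8]
2 -> fault, evict 8, frames [5, 6, 2]
6 -> hit
Page faults: 5.

5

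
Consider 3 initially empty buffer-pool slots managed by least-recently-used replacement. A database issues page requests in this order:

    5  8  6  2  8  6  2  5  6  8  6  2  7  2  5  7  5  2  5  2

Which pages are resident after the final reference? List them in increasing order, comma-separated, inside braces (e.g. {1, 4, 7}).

5 → miss, frames (5)
8 → miss, frames (5 8)
6 → miss, frames (5 8 6)
2 → miss, evict 5, frames (8 6 2)
8 → hit
6 → hit
2 → hit
5 → miss, evict 8, frames (6 2 5)
6 → hit
8 → miss, evict 2, frames (5 6 8)
6 → hit
2 → miss, evict 5, frames (8 6 2)
7 → miss, evict 8, frames (6 2 7)
2 → hit
5 → miss, evict 6, frames (7 2 5)
7 → hit
5 → hit
2 → hit
5 → hit
2 → hit

{2, 5, 7}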